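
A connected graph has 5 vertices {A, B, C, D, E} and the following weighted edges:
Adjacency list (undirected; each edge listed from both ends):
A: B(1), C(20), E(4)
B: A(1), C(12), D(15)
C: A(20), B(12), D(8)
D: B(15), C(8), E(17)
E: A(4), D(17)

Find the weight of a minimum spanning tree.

Sort edges by weight, then run Kruskal:
A B (1): add — endpoints in different components.
A E (4): add — endpoints in different components.
C D (8): add — endpoints in different components.
B C (12): add — endpoints in different components.
MST edges: A B, A E, C D, B C; total weight 1+4+8+12 = 25.

25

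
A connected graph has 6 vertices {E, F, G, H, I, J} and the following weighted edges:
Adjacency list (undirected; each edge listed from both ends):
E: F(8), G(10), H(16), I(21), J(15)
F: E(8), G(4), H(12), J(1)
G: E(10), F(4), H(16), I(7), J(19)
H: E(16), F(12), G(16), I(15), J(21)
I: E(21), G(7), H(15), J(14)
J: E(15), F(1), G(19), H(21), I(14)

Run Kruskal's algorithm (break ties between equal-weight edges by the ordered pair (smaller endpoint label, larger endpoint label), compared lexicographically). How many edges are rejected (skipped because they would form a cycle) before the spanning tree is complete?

Sort edges by weight, then run Kruskal:
F–J (1): add. Components now {E} {F,J} {G} {H} {I}
F–G (4): add. Components now {E} {F,G,J} {H} {I}
G–I (7): add. Components now {E} {F,G,I,J} {H}
E–F (8): add. Components now {E,F,G,I,J} {H}
E–G (10): skip — E and G already connected.
F–H (12): add. Components now {E,F,G,H,I,J}
Edges rejected before the tree was complete: 1.

1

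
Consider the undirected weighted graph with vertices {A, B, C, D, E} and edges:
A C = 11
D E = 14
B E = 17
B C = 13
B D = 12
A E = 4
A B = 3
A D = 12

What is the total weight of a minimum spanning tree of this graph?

Kruskal's algorithm — process edges by increasing weight (ties by edge label):
A B (3): add — endpoints in different components.
A E (4): add — endpoints in different components.
A C (11): add — endpoints in different components.
A D (12): add — endpoints in different components.
MST edges: A B, A E, A C, A D; total weight 3+4+11+12 = 30.

30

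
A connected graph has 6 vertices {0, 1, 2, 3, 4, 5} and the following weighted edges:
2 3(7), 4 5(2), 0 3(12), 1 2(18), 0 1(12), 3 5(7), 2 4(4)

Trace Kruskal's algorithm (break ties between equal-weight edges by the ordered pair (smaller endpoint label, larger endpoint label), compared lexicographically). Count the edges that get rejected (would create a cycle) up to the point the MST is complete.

Kruskal's algorithm — process edges by increasing weight (ties by edge label):
4 5 (2): add — endpoints in different components.
2 4 (4): add — endpoints in different components.
2 3 (7): add — endpoints in different components.
3 5 (7): skip — 3 and 5 already connected.
0 1 (12): add — endpoints in different components.
0 3 (12): add — endpoints in different components.
Edges rejected before the tree was complete: 1.

1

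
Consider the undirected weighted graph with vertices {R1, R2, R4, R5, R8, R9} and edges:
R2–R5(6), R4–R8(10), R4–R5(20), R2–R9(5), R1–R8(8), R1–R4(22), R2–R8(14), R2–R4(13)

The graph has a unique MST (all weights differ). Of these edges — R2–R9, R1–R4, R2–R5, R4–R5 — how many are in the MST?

Kruskal: consider edges lightest-first.
R2–R9 (5): add — endpoints in different components.
R2–R5 (6): add — endpoints in different components.
R1–R8 (8): add — endpoints in different components.
R4–R8 (10): add — endpoints in different components.
R2–R4 (13): add — endpoints in different components.
MST edge set: {R2–R9, R2–R5, R1–R8, R4–R8, R2–R4}.
Of the listed edges, {R2–R9, R2–R5} are in the MST → 2.

2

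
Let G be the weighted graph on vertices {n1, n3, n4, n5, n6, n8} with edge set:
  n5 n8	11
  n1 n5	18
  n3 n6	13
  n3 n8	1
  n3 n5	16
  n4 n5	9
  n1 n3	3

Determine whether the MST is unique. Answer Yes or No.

Yes

Sort edges by weight, then run Kruskal:
n3 n8 (1): add — endpoints in different components.
n1 n3 (3): add — endpoints in different components.
n4 n5 (9): add — endpoints in different components.
n5 n8 (11): add — endpoints in different components.
n3 n6 (13): add — endpoints in different components.
Every non-tree edge has weight strictly greater than the heaviest edge on the tree path between its endpoints, so the MST is unique.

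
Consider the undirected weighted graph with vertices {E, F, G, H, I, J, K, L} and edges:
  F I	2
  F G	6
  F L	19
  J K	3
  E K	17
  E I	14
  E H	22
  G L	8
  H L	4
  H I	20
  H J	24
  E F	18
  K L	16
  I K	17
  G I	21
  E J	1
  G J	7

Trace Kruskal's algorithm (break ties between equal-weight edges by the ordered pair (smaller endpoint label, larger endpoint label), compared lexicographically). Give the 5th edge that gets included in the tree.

F-G

Kruskal: consider edges lightest-first.
E J (1): add — endpoints in different components.
F I (2): add — endpoints in different components.
J K (3): add — endpoints in different components.
H L (4): add — endpoints in different components.
F G (6): add — endpoints in different components.
G J (7): add — endpoints in different components.
G L (8): add — endpoints in different components.
The 5th edge added is F G.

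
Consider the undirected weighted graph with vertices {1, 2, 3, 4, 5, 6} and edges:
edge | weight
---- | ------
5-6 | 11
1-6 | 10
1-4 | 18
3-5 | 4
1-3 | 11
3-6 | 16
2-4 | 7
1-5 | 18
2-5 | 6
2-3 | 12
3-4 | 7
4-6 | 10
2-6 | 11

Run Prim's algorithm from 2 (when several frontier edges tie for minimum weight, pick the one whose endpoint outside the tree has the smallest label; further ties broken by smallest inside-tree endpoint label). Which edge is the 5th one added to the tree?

1-6

Prim, starting at 2.
Step 1: cheapest edge leaving the tree is 2-5 (6); add 5.
Step 2: cheapest edge leaving the tree is 3-5 (4); add 3.
Step 3: cheapest edge leaving the tree is 2-4 (7); add 4.
Step 4: cheapest edge leaving the tree is 4-6 (10); add 6.
Step 5: cheapest edge leaving the tree is 1-6 (10); add 1.
The 5th edge added is 1-6.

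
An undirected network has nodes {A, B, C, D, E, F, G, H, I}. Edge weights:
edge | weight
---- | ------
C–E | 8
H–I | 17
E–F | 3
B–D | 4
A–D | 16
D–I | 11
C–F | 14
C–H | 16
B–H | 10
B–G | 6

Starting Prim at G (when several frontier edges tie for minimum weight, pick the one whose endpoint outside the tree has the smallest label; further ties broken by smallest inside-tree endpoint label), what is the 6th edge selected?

C-H

Prim's algorithm from G:
Step 1: cheapest edge leaving the tree is B–G (6); add B.
Step 2: cheapest edge leaving the tree is B–D (4); add D.
Step 3: cheapest edge leaving the tree is B–H (10); add H.
Step 4: cheapest edge leaving the tree is D–I (11); add I.
Step 5: cheapest edge leaving the tree is A–D (16); add A.
Step 6: cheapest edge leaving the tree is C–H (16); add C.
Step 7: cheapest edge leaving the tree is C–E (8); add E.
Step 8: cheapest edge leaving the tree is E–F (3); add F.
The 6th edge added is C–H.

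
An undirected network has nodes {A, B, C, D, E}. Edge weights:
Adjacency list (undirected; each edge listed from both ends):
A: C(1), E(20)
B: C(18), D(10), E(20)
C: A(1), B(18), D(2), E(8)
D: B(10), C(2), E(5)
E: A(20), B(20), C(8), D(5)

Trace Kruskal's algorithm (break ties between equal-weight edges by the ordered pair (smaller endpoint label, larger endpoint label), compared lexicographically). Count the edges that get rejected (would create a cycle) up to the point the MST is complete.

1

Kruskal's algorithm — process edges by increasing weight (ties by edge label):
A C (1): add — endpoints in different components.
C D (2): add — endpoints in different components.
D E (5): add — endpoints in different components.
C E (8): skip — C and E already connected.
B D (10): add — endpoints in different components.
Edges rejected before the tree was complete: 1.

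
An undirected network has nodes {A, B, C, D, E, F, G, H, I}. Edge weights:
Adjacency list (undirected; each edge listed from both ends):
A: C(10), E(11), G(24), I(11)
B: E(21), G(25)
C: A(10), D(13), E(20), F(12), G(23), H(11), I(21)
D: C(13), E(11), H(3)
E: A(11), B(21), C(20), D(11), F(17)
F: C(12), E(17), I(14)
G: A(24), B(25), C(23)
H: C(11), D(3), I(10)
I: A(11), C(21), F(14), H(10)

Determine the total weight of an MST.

101

Grow the tree from B using Prim:
Step 1: cheapest edge leaving the tree is B—E (21); add E.
Step 2: cheapest edge leaving the tree is A—E (11); add A.
Step 3: cheapest edge leaving the tree is A—C (10); add C.
Step 4: cheapest edge leaving the tree is D—E (11); add D.
Step 5: cheapest edge leaving the tree is D—H (3); add H.
Step 6: cheapest edge leaving the tree is H—I (10); add I.
Step 7: cheapest edge leaving the tree is C—F (12); add F.
Step 8: cheapest edge leaving the tree is C—G (23); add G.
MST edges: B—E, A—E, A—C, D—E, D—H, H—I, C—F, C—G; total weight 21+11+10+11+3+10+12+23 = 101.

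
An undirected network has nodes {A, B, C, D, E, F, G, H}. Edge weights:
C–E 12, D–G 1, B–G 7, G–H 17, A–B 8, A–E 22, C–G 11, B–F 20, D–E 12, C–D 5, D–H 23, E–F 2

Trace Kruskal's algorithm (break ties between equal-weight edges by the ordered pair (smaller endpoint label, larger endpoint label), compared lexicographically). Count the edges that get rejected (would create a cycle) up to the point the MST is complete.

Kruskal: consider edges lightest-first.
D–G (1): add — endpoints in different components.
E–F (2): add — endpoints in different components.
C–D (5): add — endpoints in different components.
B–G (7): add — endpoints in different components.
A–B (8): add — endpoints in different components.
C–G (11): skip — C and G already connected.
C–E (12): add — endpoints in different components.
D–E (12): skip — D and E already connected.
G–H (17): add — endpoints in different components.
Edges rejected before the tree was complete: 2.

2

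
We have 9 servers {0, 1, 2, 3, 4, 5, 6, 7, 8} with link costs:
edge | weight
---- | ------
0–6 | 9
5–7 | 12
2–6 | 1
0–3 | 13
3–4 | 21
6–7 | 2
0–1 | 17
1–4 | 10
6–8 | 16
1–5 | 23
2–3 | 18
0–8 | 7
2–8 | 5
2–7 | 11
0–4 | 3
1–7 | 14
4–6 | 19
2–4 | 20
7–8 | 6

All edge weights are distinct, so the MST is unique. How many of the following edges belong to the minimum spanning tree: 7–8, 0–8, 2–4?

1

Sort edges by weight, then run Kruskal:
2–6 (1): add — endpoints in different components.
6–7 (2): add — endpoints in different components.
0–4 (3): add — endpoints in different components.
2–8 (5): add — endpoints in different components.
7–8 (6): skip — 7 and 8 already connected.
0–8 (7): add — endpoints in different components.
0–6 (9): skip — 0 and 6 already connected.
1–4 (10): add — endpoints in different components.
2–7 (11): skip — 2 and 7 already connected.
5–7 (12): add — endpoints in different components.
0–3 (13): add — endpoints in different components.
MST edge set: {2–6, 6–7, 0–4, 2–8, 0–8, 1–4, 5–7, 0–3}.
Of the listed edges, {0–8} are in the MST → 1.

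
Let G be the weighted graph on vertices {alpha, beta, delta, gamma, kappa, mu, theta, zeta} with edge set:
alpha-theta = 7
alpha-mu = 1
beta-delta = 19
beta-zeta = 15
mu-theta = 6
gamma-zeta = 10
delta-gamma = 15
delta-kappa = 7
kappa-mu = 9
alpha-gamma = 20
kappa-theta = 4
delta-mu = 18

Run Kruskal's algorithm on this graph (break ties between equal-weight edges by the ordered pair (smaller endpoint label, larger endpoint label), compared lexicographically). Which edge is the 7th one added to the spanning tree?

Kruskal: consider edges lightest-first.
alpha-mu (1): add — endpoints in different components.
kappa-theta (4): add — endpoints in different components.
mu-theta (6): add — endpoints in different components.
alpha-theta (7): skip — alpha and theta already connected.
delta-kappa (7): add — endpoints in different components.
kappa-mu (9): skip — kappa and mu already connected.
gamma-zeta (10): add — endpoints in different components.
beta-zeta (15): add — endpoints in different components.
delta-gamma (15): add — endpoints in different components.
The 7th edge added is delta-gamma.

delta-gamma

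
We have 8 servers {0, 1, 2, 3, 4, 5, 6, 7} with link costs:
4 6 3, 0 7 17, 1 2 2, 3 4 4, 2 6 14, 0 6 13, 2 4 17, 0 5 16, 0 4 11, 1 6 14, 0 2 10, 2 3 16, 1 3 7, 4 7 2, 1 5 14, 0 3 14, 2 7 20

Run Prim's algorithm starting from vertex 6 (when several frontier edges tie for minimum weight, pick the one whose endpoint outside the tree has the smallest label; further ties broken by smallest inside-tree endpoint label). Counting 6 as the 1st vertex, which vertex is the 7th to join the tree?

Prim's algorithm from 6:
Step 1: cheapest edge leaving the tree is 4 6 (3); add 4.
Step 2: cheapest edge leaving the tree is 4 7 (2); add 7.
Step 3: cheapest edge leaving the tree is 3 4 (4); add 3.
Step 4: cheapest edge leaving the tree is 1 3 (7); add 1.
Step 5: cheapest edge leaving the tree is 1 2 (2); add 2.
Step 6: cheapest edge leaving the tree is 0 2 (10); add 0.
Step 7: cheapest edge leaving the tree is 1 5 (14); add 5.
Vertex order: 6, 4, 7, 3, 1, 2, 0, 5. The 7th vertex is 0.

0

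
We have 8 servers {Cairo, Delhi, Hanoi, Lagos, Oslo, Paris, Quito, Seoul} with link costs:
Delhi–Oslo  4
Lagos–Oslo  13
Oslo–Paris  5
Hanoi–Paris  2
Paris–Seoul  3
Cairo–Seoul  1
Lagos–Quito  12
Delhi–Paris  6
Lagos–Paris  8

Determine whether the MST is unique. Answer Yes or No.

Yes

Sort edges by weight, then run Kruskal:
Cairo–Seoul (1): add — endpoints in different components.
Hanoi–Paris (2): add — endpoints in different components.
Paris–Seoul (3): add — endpoints in different components.
Delhi–Oslo (4): add — endpoints in different components.
Oslo–Paris (5): add — endpoints in different components.
Delhi–Paris (6): skip — Delhi and Paris already connected.
Lagos–Paris (8): add — endpoints in different components.
Lagos–Quito (12): add — endpoints in different components.
Every non-tree edge has weight strictly greater than the heaviest edge on the tree path between its endpoints, so the MST is unique.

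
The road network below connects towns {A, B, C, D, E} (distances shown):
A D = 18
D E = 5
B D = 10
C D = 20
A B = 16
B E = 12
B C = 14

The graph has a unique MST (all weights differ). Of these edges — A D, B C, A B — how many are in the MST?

Sort edges by weight, then run Kruskal:
D E (5): add. Components now {A} {B} {C} {D,E}
B D (10): add. Components now {A} {B,D,E} {C}
B E (12): skip — B and E already connected.
B C (14): add. Components now {A} {B,C,D,E}
A B (16): add. Components now {A,B,C,D,E}
MST edge set: {D E, B D, B C, A B}.
Of the listed edges, {B C, A B} are in the MST → 2.

2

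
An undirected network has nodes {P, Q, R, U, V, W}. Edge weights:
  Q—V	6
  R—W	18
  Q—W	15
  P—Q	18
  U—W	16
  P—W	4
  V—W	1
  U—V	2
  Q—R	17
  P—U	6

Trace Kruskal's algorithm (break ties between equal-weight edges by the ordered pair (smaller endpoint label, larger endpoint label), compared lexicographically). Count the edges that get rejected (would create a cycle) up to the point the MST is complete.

3

Kruskal's algorithm — process edges by increasing weight (ties by edge label):
V—W (1): add. Components now {V,W} {U} {Q} {R} {P}
U—V (2): add. Components now {U,V,W} {Q} {R} {P}
P—W (4): add. Components now {P,U,V,W} {Q} {R}
P—U (6): skip — U and P already connected.
Q—V (6): add. Components now {P,Q,U,V,W} {R}
Q—W (15): skip — W and Q already connected.
U—W (16): skip — W and U already connected.
Q—R (17): add. Components now {P,Q,R,U,V,W}
Edges rejected before the tree was complete: 3.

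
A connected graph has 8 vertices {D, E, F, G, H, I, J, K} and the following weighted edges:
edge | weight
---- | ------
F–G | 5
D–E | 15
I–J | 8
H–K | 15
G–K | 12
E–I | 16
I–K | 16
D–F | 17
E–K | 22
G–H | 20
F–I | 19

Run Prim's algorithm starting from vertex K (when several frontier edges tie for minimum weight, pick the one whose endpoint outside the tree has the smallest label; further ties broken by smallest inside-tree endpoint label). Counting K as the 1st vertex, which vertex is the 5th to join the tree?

I

Prim's algorithm from K:
Step 1: cheapest edge leaving the tree is G–K (12); add G.
Step 2: cheapest edge leaving the tree is F–G (5); add F.
Step 3: cheapest edge leaving the tree is H–K (15); add H.
Step 4: cheapest edge leaving the tree is I–K (16); add I.
Step 5: cheapest edge leaving the tree is I–J (8); add J.
Step 6: cheapest edge leaving the tree is E–I (16); add E.
Step 7: cheapest edge leaving the tree is D–E (15); add D.
Vertex order: K, G, F, H, I, J, E, D. The 5th vertex is I.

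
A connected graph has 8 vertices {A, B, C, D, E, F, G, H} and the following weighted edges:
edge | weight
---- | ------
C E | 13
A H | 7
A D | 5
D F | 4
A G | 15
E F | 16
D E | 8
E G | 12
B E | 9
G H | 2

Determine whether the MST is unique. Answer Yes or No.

Kruskal: consider edges lightest-first.
G H (2): add — endpoints in different components.
D F (4): add — endpoints in different components.
A D (5): add — endpoints in different components.
A H (7): add — endpoints in different components.
D E (8): add — endpoints in different components.
B E (9): add — endpoints in different components.
E G (12): skip — E and G already connected.
C E (13): add — endpoints in different components.
Every non-tree edge has weight strictly greater than the heaviest edge on the tree path between its endpoints, so the MST is unique.

Yes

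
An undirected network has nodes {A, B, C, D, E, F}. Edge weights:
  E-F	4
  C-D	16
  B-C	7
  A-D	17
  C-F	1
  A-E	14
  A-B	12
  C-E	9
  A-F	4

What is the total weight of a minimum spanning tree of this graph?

32

Prim's algorithm from D:
Step 1: cheapest edge leaving the tree is C-D (16); add C.
Step 2: cheapest edge leaving the tree is C-F (1); add F.
Step 3: cheapest edge leaving the tree is A-F (4); add A.
Step 4: cheapest edge leaving the tree is E-F (4); add E.
Step 5: cheapest edge leaving the tree is B-C (7); add B.
MST edges: C-D, C-F, A-F, E-F, B-C; total weight 16+1+4+4+7 = 32.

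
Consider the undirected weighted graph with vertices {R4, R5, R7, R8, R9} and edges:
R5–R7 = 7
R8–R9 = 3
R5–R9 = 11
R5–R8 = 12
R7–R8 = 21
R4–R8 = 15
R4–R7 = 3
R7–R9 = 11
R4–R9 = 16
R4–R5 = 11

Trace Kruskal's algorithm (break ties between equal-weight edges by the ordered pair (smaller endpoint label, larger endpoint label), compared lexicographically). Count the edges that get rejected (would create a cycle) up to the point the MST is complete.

1

Kruskal: consider edges lightest-first.
R4–R7 (3): add — endpoints in different components.
R8–R9 (3): add — endpoints in different components.
R5–R7 (7): add — endpoints in different components.
R4–R5 (11): skip — R5 and R4 already connected.
R5–R9 (11): add — endpoints in different components.
Edges rejected before the tree was complete: 1.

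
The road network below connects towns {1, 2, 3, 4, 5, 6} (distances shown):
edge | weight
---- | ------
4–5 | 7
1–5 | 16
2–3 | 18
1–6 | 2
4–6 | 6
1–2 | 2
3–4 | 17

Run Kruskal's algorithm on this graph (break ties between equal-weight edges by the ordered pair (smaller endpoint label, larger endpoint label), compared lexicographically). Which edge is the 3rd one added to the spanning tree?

Kruskal's algorithm — process edges by increasing weight (ties by edge label):
1–2 (2): add — endpoints in different components.
1–6 (2): add — endpoints in different components.
4–6 (6): add — endpoints in different components.
4–5 (7): add — endpoints in different components.
1–5 (16): skip — 1 and 5 already connected.
3–4 (17): add — endpoints in different components.
The 3rd edge added is 4–6.

4-6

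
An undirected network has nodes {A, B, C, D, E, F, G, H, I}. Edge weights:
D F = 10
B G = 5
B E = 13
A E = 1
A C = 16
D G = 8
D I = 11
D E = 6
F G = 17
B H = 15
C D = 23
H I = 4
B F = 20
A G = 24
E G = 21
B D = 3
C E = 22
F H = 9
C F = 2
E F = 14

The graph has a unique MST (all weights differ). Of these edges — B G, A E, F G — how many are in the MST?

Sort edges by weight, then run Kruskal:
A E (1): add — endpoints in different components.
C F (2): add — endpoints in different components.
B D (3): add — endpoints in different components.
H I (4): add — endpoints in different components.
B G (5): add — endpoints in different components.
D E (6): add — endpoints in different components.
D G (8): skip — D and G already connected.
F H (9): add — endpoints in different components.
D F (10): add — endpoints in different components.
MST edge set: {A E, C F, B D, H I, B G, D E, F H, D F}.
Of the listed edges, {B G, A E} are in the MST → 2.

2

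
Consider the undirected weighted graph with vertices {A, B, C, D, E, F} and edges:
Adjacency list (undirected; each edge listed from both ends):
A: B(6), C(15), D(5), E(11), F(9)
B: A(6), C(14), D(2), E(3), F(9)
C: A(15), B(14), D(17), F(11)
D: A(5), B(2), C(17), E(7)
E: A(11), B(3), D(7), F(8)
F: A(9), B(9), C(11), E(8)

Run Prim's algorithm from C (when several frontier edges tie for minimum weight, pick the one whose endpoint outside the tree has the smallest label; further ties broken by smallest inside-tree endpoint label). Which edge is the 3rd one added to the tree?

B-E

Grow the tree from C using Prim:
Step 1: frontier [C-F 11, B-C 14, A-C 15, C-D 17] → take C-F (11); add F.
Step 2: frontier [B-C 14, A-C 15, C-D 17, E-F 8, A-F 9, B-F 9] → take E-F (8); add E.
Step 3: frontier [B-C 14, A-C 15, C-D 17, B-E 3, D-E 7, A-E 11, A-F 9, B-F 9] → take B-E (3); add B.
Step 4: frontier [B-D 2, A-B 6, A-C 15, C-D 17, D-E 7, A-E 11, A-F 9] → take B-D (2); add D.
Step 5: frontier [A-B 6, A-C 15, A-D 5, A-E 11, A-F 9] → take A-D (5); add A.
The 3rd edge added is B-E.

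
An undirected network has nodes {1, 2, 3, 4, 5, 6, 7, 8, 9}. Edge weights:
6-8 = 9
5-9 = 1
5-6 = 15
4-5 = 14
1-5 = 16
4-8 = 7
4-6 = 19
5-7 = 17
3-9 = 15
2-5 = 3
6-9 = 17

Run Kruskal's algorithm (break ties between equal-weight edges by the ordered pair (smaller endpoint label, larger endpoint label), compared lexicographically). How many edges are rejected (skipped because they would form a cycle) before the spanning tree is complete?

Kruskal: consider edges lightest-first.
5-9 (1): add — endpoints in different components.
2-5 (3): add — endpoints in different components.
4-8 (7): add — endpoints in different components.
6-8 (9): add — endpoints in different components.
4-5 (14): add — endpoints in different components.
3-9 (15): add — endpoints in different components.
5-6 (15): skip — 5 and 6 already connected.
1-5 (16): add — endpoints in different components.
5-7 (17): add — endpoints in different components.
Edges rejected before the tree was complete: 1.

1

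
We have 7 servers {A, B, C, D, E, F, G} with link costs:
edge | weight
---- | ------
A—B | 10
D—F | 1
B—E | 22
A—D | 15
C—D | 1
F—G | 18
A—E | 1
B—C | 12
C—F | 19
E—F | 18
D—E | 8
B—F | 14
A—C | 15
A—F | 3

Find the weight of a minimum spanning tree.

Sort edges by weight, then run Kruskal:
A—E (1): add. Components now {A,E} {B} {C} {D} {F} {G}
C—D (1): add. Components now {A,E} {B} {C,D} {F} {G}
D—F (1): add. Components now {A,E} {B} {C,D,F} {G}
A—F (3): add. Components now {A,C,D,E,F} {B} {G}
D—E (8): skip — D and E already connected.
A—B (10): add. Components now {A,B,C,D,E,F} {G}
B—C (12): skip — B and C already connected.
B—F (14): skip — B and F already connected.
A—C (15): skip — A and C already connected.
A—D (15): skip — A and D already connected.
E—F (18): skip — E and F already connected.
F—G (18): add. Components now {A,B,C,D,E,F,G}
MST edges: A—E, C—D, D—F, A—F, A—B, F—G; total weight 1+1+1+3+10+18 = 34.

34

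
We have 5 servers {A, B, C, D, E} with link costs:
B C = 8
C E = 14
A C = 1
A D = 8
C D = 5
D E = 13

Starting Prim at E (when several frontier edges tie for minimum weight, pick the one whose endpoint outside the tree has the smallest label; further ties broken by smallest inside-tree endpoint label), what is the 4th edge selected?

B-C

Prim's algorithm from E:
Step 1: frontier [D E 13, C E 14] → take D E (13); add D.
Step 2: frontier [C D 5, A D 8, C E 14] → take C D (5); add C.
Step 3: frontier [A C 1, B C 8, A D 8] → take A C (1); add A.
Step 4: frontier [B C 8] → take B C (8); add B.
The 4th edge added is B C.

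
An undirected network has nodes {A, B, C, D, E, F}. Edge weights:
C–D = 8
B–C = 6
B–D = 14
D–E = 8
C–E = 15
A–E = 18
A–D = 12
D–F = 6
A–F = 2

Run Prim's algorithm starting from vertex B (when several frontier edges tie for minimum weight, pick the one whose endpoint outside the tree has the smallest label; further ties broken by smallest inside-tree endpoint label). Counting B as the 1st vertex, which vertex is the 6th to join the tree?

Grow the tree from B using Prim:
Step 1: frontier [B–C 6, B–D 14] → take B–C (6); add C.
Step 2: frontier [B–D 14, C–D 8, C–E 15] → take C–D (8); add D.
Step 3: frontier [C–E 15, D–F 6, D–E 8, A–D 12] → take D–F (6); add F.
Step 4: frontier [C–E 15, D–E 8, A–D 12, A–F 2] → take A–F (2); add A.
Step 5: frontier [A–E 18, C–E 15, D–E 8] → take D–E (8); add E.
Vertex order: B, C, D, F, A, E. The 6th vertex is E.

E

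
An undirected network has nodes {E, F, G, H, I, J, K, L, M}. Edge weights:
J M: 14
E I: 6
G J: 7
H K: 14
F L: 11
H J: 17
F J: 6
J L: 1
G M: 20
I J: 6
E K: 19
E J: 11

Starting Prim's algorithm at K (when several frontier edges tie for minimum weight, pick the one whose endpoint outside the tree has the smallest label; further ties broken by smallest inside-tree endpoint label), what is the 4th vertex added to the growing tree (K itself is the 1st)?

L

Prim's algorithm from K:
Step 1: cheapest edge leaving the tree is H K (14); add H.
Step 2: cheapest edge leaving the tree is H J (17); add J.
Step 3: cheapest edge leaving the tree is J L (1); add L.
Step 4: cheapest edge leaving the tree is F J (6); add F.
Step 5: cheapest edge leaving the tree is I J (6); add I.
Step 6: cheapest edge leaving the tree is E I (6); add E.
Step 7: cheapest edge leaving the tree is G J (7); add G.
Step 8: cheapest edge leaving the tree is J M (14); add M.
Vertex order: K, H, J, L, F, I, E, G, M. The 4th vertex is L.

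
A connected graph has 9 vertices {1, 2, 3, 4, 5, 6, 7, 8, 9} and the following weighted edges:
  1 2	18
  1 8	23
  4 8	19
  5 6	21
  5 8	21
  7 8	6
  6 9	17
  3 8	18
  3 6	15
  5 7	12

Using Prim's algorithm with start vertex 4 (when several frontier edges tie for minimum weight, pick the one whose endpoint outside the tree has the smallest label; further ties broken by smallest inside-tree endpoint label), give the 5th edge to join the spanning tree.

3-6

Prim's algorithm from 4:
Step 1: cheapest edge leaving the tree is 4 8 (19); add 8.
Step 2: cheapest edge leaving the tree is 7 8 (6); add 7.
Step 3: cheapest edge leaving the tree is 5 7 (12); add 5.
Step 4: cheapest edge leaving the tree is 3 8 (18); add 3.
Step 5: cheapest edge leaving the tree is 3 6 (15); add 6.
Step 6: cheapest edge leaving the tree is 6 9 (17); add 9.
Step 7: cheapest edge leaving the tree is 1 8 (23); add 1.
Step 8: cheapest edge leaving the tree is 1 2 (18); add 2.
The 5th edge added is 3 6.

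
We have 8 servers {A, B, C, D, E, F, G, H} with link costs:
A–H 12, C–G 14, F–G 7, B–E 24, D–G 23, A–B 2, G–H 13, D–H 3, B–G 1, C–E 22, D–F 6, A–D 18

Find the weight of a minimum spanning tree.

55

Kruskal: consider edges lightest-first.
B–G (1): add — endpoints in different components.
A–B (2): add — endpoints in different components.
D–H (3): add — endpoints in different components.
D–F (6): add — endpoints in different components.
F–G (7): add — endpoints in different components.
A–H (12): skip — A and H already connected.
G–H (13): skip — G and H already connected.
C–G (14): add — endpoints in different components.
A–D (18): skip — A and D already connected.
C–E (22): add — endpoints in different components.
MST edges: B–G, A–B, D–H, D–F, F–G, C–G, C–E; total weight 1+2+3+6+7+14+22 = 55.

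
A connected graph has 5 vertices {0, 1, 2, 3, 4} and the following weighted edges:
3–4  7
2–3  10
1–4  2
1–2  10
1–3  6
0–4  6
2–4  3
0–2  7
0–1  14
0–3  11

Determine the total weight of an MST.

Kruskal: consider edges lightest-first.
1–4 (2): add. Components now {0} {1,4} {2} {3}
2–4 (3): add. Components now {0} {1,2,4} {3}
0–4 (6): add. Components now {0,1,2,4} {3}
1–3 (6): add. Components now {0,1,2,3,4}
MST edges: 1–4, 2–4, 0–4, 1–3; total weight 2+3+6+6 = 17.

17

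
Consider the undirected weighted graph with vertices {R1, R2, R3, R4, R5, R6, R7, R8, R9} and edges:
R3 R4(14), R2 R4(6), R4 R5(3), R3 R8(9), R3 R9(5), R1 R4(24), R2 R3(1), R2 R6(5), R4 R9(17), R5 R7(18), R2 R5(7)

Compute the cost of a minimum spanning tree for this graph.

71

Sort edges by weight, then run Kruskal:
R2 R3 (1): add — endpoints in different components.
R4 R5 (3): add — endpoints in different components.
R2 R6 (5): add — endpoints in different components.
R3 R9 (5): add — endpoints in different components.
R2 R4 (6): add — endpoints in different components.
R2 R5 (7): skip — R2 and R5 already connected.
R3 R8 (9): add — endpoints in different components.
R3 R4 (14): skip — R4 and R3 already connected.
R4 R9 (17): skip — R9 and R4 already connected.
R5 R7 (18): add — endpoints in different components.
R1 R4 (24): add — endpoints in different components.
MST edges: R2 R3, R4 R5, R2 R6, R3 R9, R2 R4, R3 R8, R5 R7, R1 R4; total weight 1+3+5+5+6+9+18+24 = 71.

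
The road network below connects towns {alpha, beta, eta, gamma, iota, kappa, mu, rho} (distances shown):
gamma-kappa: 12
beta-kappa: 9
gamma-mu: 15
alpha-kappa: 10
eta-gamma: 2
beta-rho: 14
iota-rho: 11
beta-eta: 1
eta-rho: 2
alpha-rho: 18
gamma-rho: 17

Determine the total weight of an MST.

Kruskal: consider edges lightest-first.
beta-eta (1): add — endpoints in different components.
eta-gamma (2): add — endpoints in different components.
eta-rho (2): add — endpoints in different components.
beta-kappa (9): add — endpoints in different components.
alpha-kappa (10): add — endpoints in different components.
iota-rho (11): add — endpoints in different components.
gamma-kappa (12): skip — gamma and kappa already connected.
beta-rho (14): skip — rho and beta already connected.
gamma-mu (15): add — endpoints in different components.
MST edges: beta-eta, eta-gamma, eta-rho, beta-kappa, alpha-kappa, iota-rho, gamma-mu; total weight 1+2+2+9+10+11+15 = 50.

50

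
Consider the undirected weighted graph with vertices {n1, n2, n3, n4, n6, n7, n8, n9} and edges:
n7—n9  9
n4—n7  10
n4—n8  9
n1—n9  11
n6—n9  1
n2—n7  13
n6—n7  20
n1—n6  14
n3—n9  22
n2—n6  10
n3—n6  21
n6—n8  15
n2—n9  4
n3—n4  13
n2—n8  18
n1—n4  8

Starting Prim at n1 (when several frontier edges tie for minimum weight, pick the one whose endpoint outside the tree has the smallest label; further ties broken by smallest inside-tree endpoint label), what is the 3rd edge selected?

n4-n7

Prim's algorithm from n1:
Step 1: cheapest edge leaving the tree is n1—n4 (8); add n4.
Step 2: cheapest edge leaving the tree is n4—n8 (9); add n8.
Step 3: cheapest edge leaving the tree is n4—n7 (10); add n7.
Step 4: cheapest edge leaving the tree is n7—n9 (9); add n9.
Step 5: cheapest edge leaving the tree is n6—n9 (1); add n6.
Step 6: cheapest edge leaving the tree is n2—n9 (4); add n2.
Step 7: cheapest edge leaving the tree is n3—n4 (13); add n3.
The 3rd edge added is n4—n7.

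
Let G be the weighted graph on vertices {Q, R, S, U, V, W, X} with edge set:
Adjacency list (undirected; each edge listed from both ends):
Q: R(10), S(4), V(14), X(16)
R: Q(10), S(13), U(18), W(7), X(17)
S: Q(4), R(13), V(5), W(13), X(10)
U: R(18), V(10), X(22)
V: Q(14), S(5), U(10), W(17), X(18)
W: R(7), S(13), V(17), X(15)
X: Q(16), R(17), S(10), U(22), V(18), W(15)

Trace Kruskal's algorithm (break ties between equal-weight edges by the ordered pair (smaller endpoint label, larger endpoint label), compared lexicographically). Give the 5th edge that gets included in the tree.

Kruskal: consider edges lightest-first.
Q–S (4): add. Components now {V} {U} {Q,S} {W} {X} {R}
S–V (5): add. Components now {Q,S,V} {U} {W} {X} {R}
R–W (7): add. Components now {Q,S,V} {U} {R,W} {X}
Q–R (10): add. Components now {Q,R,S,V,W} {U} {X}
S–X (10): add. Components now {Q,R,S,V,W,X} {U}
U–V (10): add. Components now {Q,R,S,U,V,W,X}
The 5th edge added is S–X.

S-X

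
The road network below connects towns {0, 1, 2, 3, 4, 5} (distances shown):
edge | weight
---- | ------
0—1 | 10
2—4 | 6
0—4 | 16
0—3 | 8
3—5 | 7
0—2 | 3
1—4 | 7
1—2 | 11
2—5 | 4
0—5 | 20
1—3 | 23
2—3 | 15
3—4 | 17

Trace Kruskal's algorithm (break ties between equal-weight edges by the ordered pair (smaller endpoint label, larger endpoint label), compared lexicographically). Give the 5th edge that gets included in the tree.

3-5

Kruskal's algorithm — process edges by increasing weight (ties by edge label):
0—2 (3): add. Components now {0,2} {1} {3} {4} {5}
2—5 (4): add. Components now {0,2,5} {1} {3} {4}
2—4 (6): add. Components now {0,2,4,5} {1} {3}
1—4 (7): add. Components now {0,1,2,4,5} {3}
3—5 (7): add. Components now {0,1,2,3,4,5}
The 5th edge added is 3—5.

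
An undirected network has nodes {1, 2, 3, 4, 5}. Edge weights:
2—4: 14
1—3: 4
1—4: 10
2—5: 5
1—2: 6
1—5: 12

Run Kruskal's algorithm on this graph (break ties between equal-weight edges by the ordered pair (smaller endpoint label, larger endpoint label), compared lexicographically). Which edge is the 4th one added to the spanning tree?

1-4

Kruskal: consider edges lightest-first.
1—3 (4): add. Components now {1,3} {2} {4} {5}
2—5 (5): add. Components now {1,3} {2,5} {4}
1—2 (6): add. Components now {1,2,3,5} {4}
1—4 (10): add. Components now {1,2,3,4,5}
The 4th edge added is 1—4.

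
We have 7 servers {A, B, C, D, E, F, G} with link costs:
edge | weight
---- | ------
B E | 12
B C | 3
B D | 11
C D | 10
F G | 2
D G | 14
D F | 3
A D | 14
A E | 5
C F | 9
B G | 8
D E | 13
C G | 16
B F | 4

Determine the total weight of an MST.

29

Sort edges by weight, then run Kruskal:
F G (2): add. Components now {A} {B} {C} {D} {E} {F,G}
B C (3): add. Components now {A} {B,C} {D} {E} {F,G}
D F (3): add. Components now {A} {B,C} {D,F,G} {E}
B F (4): add. Components now {A} {B,C,D,F,G} {E}
A E (5): add. Components now {A,E} {B,C,D,F,G}
B G (8): skip — B and G already connected.
C F (9): skip — C and F already connected.
C D (10): skip — C and D already connected.
B D (11): skip — B and D already connected.
B E (12): add. Components now {A,B,C,D,E,F,G}
MST edges: F G, B C, D F, B F, A E, B E; total weight 2+3+3+4+5+12 = 29.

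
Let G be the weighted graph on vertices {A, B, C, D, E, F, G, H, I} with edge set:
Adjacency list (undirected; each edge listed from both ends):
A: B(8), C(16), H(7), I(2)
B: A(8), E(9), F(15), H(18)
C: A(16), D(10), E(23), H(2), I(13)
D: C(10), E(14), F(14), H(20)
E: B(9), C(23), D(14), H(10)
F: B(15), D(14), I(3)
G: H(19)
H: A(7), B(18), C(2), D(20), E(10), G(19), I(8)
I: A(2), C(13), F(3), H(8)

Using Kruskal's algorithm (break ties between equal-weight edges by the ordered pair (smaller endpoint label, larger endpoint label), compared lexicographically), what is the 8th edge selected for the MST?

G-H

Kruskal: consider edges lightest-first.
A I (2): add — endpoints in different components.
C H (2): add — endpoints in different components.
F I (3): add — endpoints in different components.
A H (7): add — endpoints in different components.
A B (8): add — endpoints in different components.
H I (8): skip — H and I already connected.
B E (9): add — endpoints in different components.
C D (10): add — endpoints in different components.
E H (10): skip — E and H already connected.
C I (13): skip — C and I already connected.
D E (14): skip — D and E already connected.
D F (14): skip — D and F already connected.
B F (15): skip — B and F already connected.
A C (16): skip — A and C already connected.
B H (18): skip — B and H already connected.
G H (19): add — endpoints in different components.
The 8th edge added is G H.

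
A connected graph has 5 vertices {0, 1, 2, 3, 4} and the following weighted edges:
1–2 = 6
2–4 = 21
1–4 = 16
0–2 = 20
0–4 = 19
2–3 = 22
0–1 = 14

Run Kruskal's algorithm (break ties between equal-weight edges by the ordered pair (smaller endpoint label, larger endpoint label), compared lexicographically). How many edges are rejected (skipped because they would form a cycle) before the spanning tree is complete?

Kruskal's algorithm — process edges by increasing weight (ties by edge label):
1–2 (6): add — endpoints in different components.
0–1 (14): add — endpoints in different components.
1–4 (16): add — endpoints in different components.
0–4 (19): skip — 0 and 4 already connected.
0–2 (20): skip — 0 and 2 already connected.
2–4 (21): skip — 2 and 4 already connected.
2–3 (22): add — endpoints in different components.
Edges rejected before the tree was complete: 3.

3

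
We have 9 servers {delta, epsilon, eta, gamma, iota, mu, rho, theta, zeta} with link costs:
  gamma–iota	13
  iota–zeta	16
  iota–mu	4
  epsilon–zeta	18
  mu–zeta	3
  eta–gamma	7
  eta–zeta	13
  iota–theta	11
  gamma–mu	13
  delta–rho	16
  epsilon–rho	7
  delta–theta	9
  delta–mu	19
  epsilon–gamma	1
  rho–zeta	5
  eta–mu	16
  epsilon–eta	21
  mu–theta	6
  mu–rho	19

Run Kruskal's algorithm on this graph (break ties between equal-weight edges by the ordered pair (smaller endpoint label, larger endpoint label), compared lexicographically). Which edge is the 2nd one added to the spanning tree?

mu-zeta

Kruskal: consider edges lightest-first.
epsilon–gamma (1): add — endpoints in different components.
mu–zeta (3): add — endpoints in different components.
iota–mu (4): add — endpoints in different components.
rho–zeta (5): add — endpoints in different components.
mu–theta (6): add — endpoints in different components.
epsilon–rho (7): add — endpoints in different components.
eta–gamma (7): add — endpoints in different components.
delta–theta (9): add — endpoints in different components.
The 2nd edge added is mu–zeta.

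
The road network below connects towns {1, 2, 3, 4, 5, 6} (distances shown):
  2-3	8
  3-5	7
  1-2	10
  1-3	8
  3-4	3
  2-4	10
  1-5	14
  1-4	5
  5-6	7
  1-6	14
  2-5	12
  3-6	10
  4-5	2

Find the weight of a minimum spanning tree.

25

Sort edges by weight, then run Kruskal:
4-5 (2): add. Components now {1} {2} {3} {4,5} {6}
3-4 (3): add. Components now {1} {2} {3,4,5} {6}
1-4 (5): add. Components now {1,3,4,5} {2} {6}
3-5 (7): skip — 3 and 5 already connected.
5-6 (7): add. Components now {1,3,4,5,6} {2}
1-3 (8): skip — 1 and 3 already connected.
2-3 (8): add. Components now {1,2,3,4,5,6}
MST edges: 4-5, 3-4, 1-4, 5-6, 2-3; total weight 2+3+5+7+8 = 25.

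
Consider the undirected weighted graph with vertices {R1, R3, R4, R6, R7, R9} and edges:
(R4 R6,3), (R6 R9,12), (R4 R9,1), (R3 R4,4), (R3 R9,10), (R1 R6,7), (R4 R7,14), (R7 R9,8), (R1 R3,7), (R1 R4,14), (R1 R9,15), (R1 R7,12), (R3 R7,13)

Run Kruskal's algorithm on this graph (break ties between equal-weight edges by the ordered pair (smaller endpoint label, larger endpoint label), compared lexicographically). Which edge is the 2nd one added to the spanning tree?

R4-R6

Kruskal's algorithm — process edges by increasing weight (ties by edge label):
R4 R9 (1): add — endpoints in different components.
R4 R6 (3): add — endpoints in different components.
R3 R4 (4): add — endpoints in different components.
R1 R3 (7): add — endpoints in different components.
R1 R6 (7): skip — R6 and R1 already connected.
R7 R9 (8): add — endpoints in different components.
The 2nd edge added is R4 R6.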